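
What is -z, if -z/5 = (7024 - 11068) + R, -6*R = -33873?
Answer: 16015/2 ≈ 8007.5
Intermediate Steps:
R = 11291/2 (R = -⅙*(-33873) = 11291/2 ≈ 5645.5)
z = -16015/2 (z = -5*((7024 - 11068) + 11291/2) = -5*(-4044 + 11291/2) = -5*3203/2 = -16015/2 ≈ -8007.5)
-z = -1*(-16015/2) = 16015/2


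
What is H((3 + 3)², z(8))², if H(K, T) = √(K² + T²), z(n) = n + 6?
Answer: 1492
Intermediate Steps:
z(n) = 6 + n
H((3 + 3)², z(8))² = (√(((3 + 3)²)² + (6 + 8)²))² = (√((6²)² + 14²))² = (√(36² + 196))² = (√(1296 + 196))² = (√1492)² = (2*√373)² = 1492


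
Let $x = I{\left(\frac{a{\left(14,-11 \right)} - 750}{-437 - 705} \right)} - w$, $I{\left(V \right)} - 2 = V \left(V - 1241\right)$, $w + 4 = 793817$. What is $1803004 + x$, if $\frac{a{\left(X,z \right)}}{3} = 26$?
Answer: $\frac{328800314513}{326041} \approx 1.0085 \cdot 10^{6}$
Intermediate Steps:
$a{\left(X,z \right)} = 78$ ($a{\left(X,z \right)} = 3 \cdot 26 = 78$)
$w = 793813$ ($w = -4 + 793817 = 793813$)
$I{\left(V \right)} = 2 + V \left(-1241 + V\right)$ ($I{\left(V \right)} = 2 + V \left(V - 1241\right) = 2 + V \left(-1241 + V\right)$)
$x = - \frac{259052912651}{326041}$ ($x = \left(2 + \left(\frac{78 - 750}{-437 - 705}\right)^{2} - 1241 \frac{78 - 750}{-437 - 705}\right) - 793813 = \left(2 + \left(- \frac{672}{-1142}\right)^{2} - 1241 \left(- \frac{672}{-1142}\right)\right) - 793813 = \left(2 + \left(\left(-672\right) \left(- \frac{1}{1142}\right)\right)^{2} - 1241 \left(\left(-672\right) \left(- \frac{1}{1142}\right)\right)\right) - 793813 = \left(2 + \left(\frac{336}{571}\right)^{2} - \frac{416976}{571}\right) - 793813 = \left(2 + \frac{112896}{326041} - \frac{416976}{571}\right) - 793813 = - \frac{237328318}{326041} - 793813 = - \frac{259052912651}{326041} \approx -7.9454 \cdot 10^{5}$)
$1803004 + x = 1803004 - \frac{259052912651}{326041} = \frac{328800314513}{326041}$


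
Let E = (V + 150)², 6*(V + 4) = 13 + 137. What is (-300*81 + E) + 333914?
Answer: 338855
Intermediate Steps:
V = 21 (V = -4 + (13 + 137)/6 = -4 + (⅙)*150 = -4 + 25 = 21)
E = 29241 (E = (21 + 150)² = 171² = 29241)
(-300*81 + E) + 333914 = (-300*81 + 29241) + 333914 = (-24300 + 29241) + 333914 = 4941 + 333914 = 338855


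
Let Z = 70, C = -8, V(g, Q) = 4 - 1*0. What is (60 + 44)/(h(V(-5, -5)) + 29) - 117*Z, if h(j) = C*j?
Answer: -24674/3 ≈ -8224.7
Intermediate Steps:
V(g, Q) = 4 (V(g, Q) = 4 + 0 = 4)
h(j) = -8*j
(60 + 44)/(h(V(-5, -5)) + 29) - 117*Z = (60 + 44)/(-8*4 + 29) - 117*70 = 104/(-32 + 29) - 8190 = 104/(-3) - 8190 = 104*(-⅓) - 8190 = -104/3 - 8190 = -24674/3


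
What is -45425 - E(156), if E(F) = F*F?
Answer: -69761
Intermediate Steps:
E(F) = F²
-45425 - E(156) = -45425 - 1*156² = -45425 - 1*24336 = -45425 - 24336 = -69761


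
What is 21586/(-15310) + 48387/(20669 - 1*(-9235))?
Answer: 15882871/76305040 ≈ 0.20815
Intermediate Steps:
21586/(-15310) + 48387/(20669 - 1*(-9235)) = 21586*(-1/15310) + 48387/(20669 + 9235) = -10793/7655 + 48387/29904 = -10793/7655 + 48387*(1/29904) = -10793/7655 + 16129/9968 = 15882871/76305040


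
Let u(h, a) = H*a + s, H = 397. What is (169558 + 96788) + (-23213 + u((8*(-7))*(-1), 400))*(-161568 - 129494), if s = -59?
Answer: -39446784390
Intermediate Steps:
u(h, a) = -59 + 397*a (u(h, a) = 397*a - 59 = -59 + 397*a)
(169558 + 96788) + (-23213 + u((8*(-7))*(-1), 400))*(-161568 - 129494) = (169558 + 96788) + (-23213 + (-59 + 397*400))*(-161568 - 129494) = 266346 + (-23213 + (-59 + 158800))*(-291062) = 266346 + (-23213 + 158741)*(-291062) = 266346 + 135528*(-291062) = 266346 - 39447050736 = -39446784390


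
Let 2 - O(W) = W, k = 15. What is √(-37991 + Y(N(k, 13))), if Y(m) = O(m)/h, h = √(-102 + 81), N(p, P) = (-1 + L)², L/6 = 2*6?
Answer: √(-16754031 + 105819*I*√21)/21 ≈ 2.8205 + 194.93*I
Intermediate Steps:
O(W) = 2 - W
L = 72 (L = 6*(2*6) = 6*12 = 72)
N(p, P) = 5041 (N(p, P) = (-1 + 72)² = 71² = 5041)
h = I*√21 (h = √(-21) = I*√21 ≈ 4.5826*I)
Y(m) = -I*√21*(2 - m)/21 (Y(m) = (2 - m)/((I*√21)) = (2 - m)*(-I*√21/21) = -I*√21*(2 - m)/21)
√(-37991 + Y(N(k, 13))) = √(-37991 + I*√21*(-2 + 5041)/21) = √(-37991 + (1/21)*I*√21*5039) = √(-37991 + 5039*I*√21/21)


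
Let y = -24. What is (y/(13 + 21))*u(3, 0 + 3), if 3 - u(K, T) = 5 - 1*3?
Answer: -12/17 ≈ -0.70588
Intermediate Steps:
u(K, T) = 1 (u(K, T) = 3 - (5 - 1*3) = 3 - (5 - 3) = 3 - 1*2 = 3 - 2 = 1)
(y/(13 + 21))*u(3, 0 + 3) = -24/(13 + 21)*1 = -24/34*1 = -24*1/34*1 = -12/17*1 = -12/17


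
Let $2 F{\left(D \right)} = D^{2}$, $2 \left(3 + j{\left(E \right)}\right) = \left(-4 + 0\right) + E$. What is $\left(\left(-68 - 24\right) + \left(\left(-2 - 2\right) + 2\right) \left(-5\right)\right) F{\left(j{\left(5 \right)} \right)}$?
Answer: $- \frac{1025}{4} \approx -256.25$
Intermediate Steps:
$j{\left(E \right)} = -5 + \frac{E}{2}$ ($j{\left(E \right)} = -3 + \frac{\left(-4 + 0\right) + E}{2} = -3 + \frac{-4 + E}{2} = -3 + \left(-2 + \frac{E}{2}\right) = -5 + \frac{E}{2}$)
$F{\left(D \right)} = \frac{D^{2}}{2}$
$\left(\left(-68 - 24\right) + \left(\left(-2 - 2\right) + 2\right) \left(-5\right)\right) F{\left(j{\left(5 \right)} \right)} = \left(\left(-68 - 24\right) + \left(\left(-2 - 2\right) + 2\right) \left(-5\right)\right) \frac{\left(-5 + \frac{1}{2} \cdot 5\right)^{2}}{2} = \left(-92 + \left(-4 + 2\right) \left(-5\right)\right) \frac{\left(-5 + \frac{5}{2}\right)^{2}}{2} = \left(-92 - -10\right) \frac{\left(- \frac{5}{2}\right)^{2}}{2} = \left(-92 + 10\right) \frac{1}{2} \cdot \frac{25}{4} = \left(-82\right) \frac{25}{8} = - \frac{1025}{4}$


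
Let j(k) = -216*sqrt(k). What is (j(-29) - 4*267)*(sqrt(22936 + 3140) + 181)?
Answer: -12*(89 + 18*I*sqrt(29))*(181 + 2*sqrt(6519)) ≈ -3.6577e+5 - 3.9837e+5*I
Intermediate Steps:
(j(-29) - 4*267)*(sqrt(22936 + 3140) + 181) = (-216*I*sqrt(29) - 4*267)*(sqrt(22936 + 3140) + 181) = (-216*I*sqrt(29) - 1068)*(sqrt(26076) + 181) = (-216*I*sqrt(29) - 1068)*(2*sqrt(6519) + 181) = (-1068 - 216*I*sqrt(29))*(181 + 2*sqrt(6519))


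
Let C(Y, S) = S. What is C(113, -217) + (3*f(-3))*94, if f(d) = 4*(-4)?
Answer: -4729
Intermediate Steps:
f(d) = -16
C(113, -217) + (3*f(-3))*94 = -217 + (3*(-16))*94 = -217 - 48*94 = -217 - 4512 = -4729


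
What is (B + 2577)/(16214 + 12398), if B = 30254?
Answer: 32831/28612 ≈ 1.1475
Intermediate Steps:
(B + 2577)/(16214 + 12398) = (30254 + 2577)/(16214 + 12398) = 32831/28612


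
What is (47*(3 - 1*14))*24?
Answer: -12408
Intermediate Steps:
(47*(3 - 1*14))*24 = (47*(3 - 14))*24 = (47*(-11))*24 = -517*24 = -12408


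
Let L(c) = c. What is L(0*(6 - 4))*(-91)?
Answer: 0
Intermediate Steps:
L(0*(6 - 4))*(-91) = (0*(6 - 4))*(-91) = (0*2)*(-91) = 0*(-91) = 0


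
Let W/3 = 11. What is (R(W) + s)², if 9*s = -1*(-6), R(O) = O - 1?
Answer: 9604/9 ≈ 1067.1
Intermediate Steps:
W = 33 (W = 3*11 = 33)
R(O) = -1 + O
s = ⅔ (s = (-1*(-6))/9 = (⅑)*6 = ⅔ ≈ 0.66667)
(R(W) + s)² = ((-1 + 33) + ⅔)² = (32 + ⅔)² = (98/3)² = 9604/9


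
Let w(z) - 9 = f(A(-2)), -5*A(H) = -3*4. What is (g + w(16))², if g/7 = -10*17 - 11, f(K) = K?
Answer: 39413284/25 ≈ 1.5765e+6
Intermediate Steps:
A(H) = 12/5 (A(H) = -(-3)*4/5 = -⅕*(-12) = 12/5)
w(z) = 57/5 (w(z) = 9 + 12/5 = 57/5)
g = -1267 (g = 7*(-10*17 - 11) = 7*(-170 - 11) = 7*(-181) = -1267)
(g + w(16))² = (-1267 + 57/5)² = (-6278/5)² = 39413284/25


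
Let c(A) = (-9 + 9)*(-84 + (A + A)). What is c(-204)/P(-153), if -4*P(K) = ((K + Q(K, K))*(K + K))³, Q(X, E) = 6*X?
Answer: 0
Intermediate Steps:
c(A) = 0 (c(A) = 0*(-84 + 2*A) = 0)
P(K) = -686*K⁶ (P(K) = -(K + K)³*(K + 6*K)³/4 = -2744*K⁶/4 = -686*K⁶)
c(-204)/P(-153) = 0/((-686*(-153)⁶)) = 0/((-686*12827693806929)) = 0/(-8799797951553294) = 0*(-1/8799797951553294) = 0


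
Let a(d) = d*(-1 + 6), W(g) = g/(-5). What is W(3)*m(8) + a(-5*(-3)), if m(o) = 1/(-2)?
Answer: 753/10 ≈ 75.300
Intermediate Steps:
W(g) = -g/5 (W(g) = g*(-⅕) = -g/5)
m(o) = -½
a(d) = 5*d (a(d) = d*5 = 5*d)
W(3)*m(8) + a(-5*(-3)) = -⅕*3*(-½) + 5*(-5*(-3)) = -⅗*(-½) + 5*15 = 3/10 + 75 = 753/10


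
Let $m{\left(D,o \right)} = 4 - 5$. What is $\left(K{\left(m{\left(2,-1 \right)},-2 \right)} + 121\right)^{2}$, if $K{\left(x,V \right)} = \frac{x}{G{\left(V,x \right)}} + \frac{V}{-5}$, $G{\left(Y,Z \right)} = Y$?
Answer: $\frac{1485961}{100} \approx 14860.0$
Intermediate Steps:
$m{\left(D,o \right)} = -1$ ($m{\left(D,o \right)} = 4 - 5 = -1$)
$K{\left(x,V \right)} = - \frac{V}{5} + \frac{x}{V}$ ($K{\left(x,V \right)} = \frac{x}{V} + \frac{V}{-5} = \frac{x}{V} + V \left(- \frac{1}{5}\right) = \frac{x}{V} - \frac{V}{5} = - \frac{V}{5} + \frac{x}{V}$)
$\left(K{\left(m{\left(2,-1 \right)},-2 \right)} + 121\right)^{2} = \left(\left(\left(- \frac{1}{5}\right) \left(-2\right) - \frac{1}{-2}\right) + 121\right)^{2} = \left(\left(\frac{2}{5} - - \frac{1}{2}\right) + 121\right)^{2} = \left(\left(\frac{2}{5} + \frac{1}{2}\right) + 121\right)^{2} = \left(\frac{9}{10} + 121\right)^{2} = \left(\frac{1219}{10}\right)^{2} = \frac{1485961}{100}$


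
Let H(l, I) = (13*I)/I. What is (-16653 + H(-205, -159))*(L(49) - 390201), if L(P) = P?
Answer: 6492129280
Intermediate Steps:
H(l, I) = 13
(-16653 + H(-205, -159))*(L(49) - 390201) = (-16653 + 13)*(49 - 390201) = -16640*(-390152) = 6492129280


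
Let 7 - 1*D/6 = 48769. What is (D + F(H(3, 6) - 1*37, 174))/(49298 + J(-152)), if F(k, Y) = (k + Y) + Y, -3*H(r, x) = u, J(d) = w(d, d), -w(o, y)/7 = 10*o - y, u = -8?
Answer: -876775/176622 ≈ -4.9641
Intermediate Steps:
w(o, y) = -70*o + 7*y (w(o, y) = -7*(10*o - y) = -7*(-y + 10*o) = -70*o + 7*y)
J(d) = -63*d (J(d) = -70*d + 7*d = -63*d)
H(r, x) = 8/3 (H(r, x) = -1/3*(-8) = 8/3)
D = -292572 (D = 42 - 6*48769 = 42 - 292614 = -292572)
F(k, Y) = k + 2*Y (F(k, Y) = (Y + k) + Y = k + 2*Y)
(D + F(H(3, 6) - 1*37, 174))/(49298 + J(-152)) = (-292572 + ((8/3 - 1*37) + 2*174))/(49298 - 63*(-152)) = (-292572 + ((8/3 - 37) + 348))/(49298 + 9576) = (-292572 + (-103/3 + 348))/58874 = (-292572 + 941/3)*(1/58874) = -876775/3*1/58874 = -876775/176622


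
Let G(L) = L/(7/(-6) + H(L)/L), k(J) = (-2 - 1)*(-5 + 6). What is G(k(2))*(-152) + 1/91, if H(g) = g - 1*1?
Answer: 248977/91 ≈ 2736.0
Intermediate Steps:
k(J) = -3 (k(J) = -3*1 = -3)
H(g) = -1 + g (H(g) = g - 1 = -1 + g)
G(L) = L/(-7/6 + (-1 + L)/L) (G(L) = L/(7/(-6) + (-1 + L)/L) = L/(7*(-1/6) + (-1 + L)/L) = L/(-7/6 + (-1 + L)/L))
G(k(2))*(-152) + 1/91 = -6*(-3)**2/(6 - 3)*(-152) + 1/91 = -6*9/3*(-152) + 1/91 = -6*9*1/3*(-152) + 1/91 = -18*(-152) + 1/91 = 2736 + 1/91 = 248977/91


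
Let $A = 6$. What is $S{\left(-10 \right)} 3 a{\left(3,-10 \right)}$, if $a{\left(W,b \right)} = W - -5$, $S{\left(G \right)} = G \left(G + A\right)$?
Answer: $960$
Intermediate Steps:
$S{\left(G \right)} = G \left(6 + G\right)$ ($S{\left(G \right)} = G \left(G + 6\right) = G \left(6 + G\right)$)
$a{\left(W,b \right)} = 5 + W$ ($a{\left(W,b \right)} = W + 5 = 5 + W$)
$S{\left(-10 \right)} 3 a{\left(3,-10 \right)} = - 10 \left(6 - 10\right) 3 \left(5 + 3\right) = \left(-10\right) \left(-4\right) 3 \cdot 8 = 40 \cdot 3 \cdot 8 = 120 \cdot 8 = 960$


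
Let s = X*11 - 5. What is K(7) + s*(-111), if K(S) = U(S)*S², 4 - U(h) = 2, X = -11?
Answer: 14084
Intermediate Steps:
U(h) = 2 (U(h) = 4 - 1*2 = 4 - 2 = 2)
s = -126 (s = -11*11 - 5 = -121 - 5 = -126)
K(S) = 2*S²
K(7) + s*(-111) = 2*7² - 126*(-111) = 2*49 + 13986 = 98 + 13986 = 14084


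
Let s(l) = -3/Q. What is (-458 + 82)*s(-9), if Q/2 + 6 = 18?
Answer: 47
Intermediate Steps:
Q = 24 (Q = -12 + 2*18 = -12 + 36 = 24)
s(l) = -1/8 (s(l) = -3/24 = -3*1/24 = -1/8)
(-458 + 82)*s(-9) = (-458 + 82)*(-1/8) = -376*(-1/8) = 47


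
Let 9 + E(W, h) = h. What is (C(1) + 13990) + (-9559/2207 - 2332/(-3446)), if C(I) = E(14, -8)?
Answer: 53120685358/3802661 ≈ 13969.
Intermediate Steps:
E(W, h) = -9 + h
C(I) = -17 (C(I) = -9 - 8 = -17)
(C(1) + 13990) + (-9559/2207 - 2332/(-3446)) = (-17 + 13990) + (-9559/2207 - 2332/(-3446)) = 13973 + (-9559*1/2207 - 2332*(-1/3446)) = 13973 + (-9559/2207 + 1166/1723) = 13973 - 13896795/3802661 = 53120685358/3802661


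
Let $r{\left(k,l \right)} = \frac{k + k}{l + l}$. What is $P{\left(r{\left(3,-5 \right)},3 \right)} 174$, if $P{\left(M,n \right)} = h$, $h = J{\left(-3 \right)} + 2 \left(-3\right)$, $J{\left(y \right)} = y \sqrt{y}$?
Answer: $-1044 - 522 i \sqrt{3} \approx -1044.0 - 904.13 i$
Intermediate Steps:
$J{\left(y \right)} = y^{\frac{3}{2}}$
$h = -6 - 3 i \sqrt{3}$ ($h = \left(-3\right)^{\frac{3}{2}} + 2 \left(-3\right) = - 3 i \sqrt{3} - 6 = -6 - 3 i \sqrt{3} \approx -6.0 - 5.1962 i$)
$r{\left(k,l \right)} = \frac{k}{l}$ ($r{\left(k,l \right)} = \frac{2 k}{2 l} = 2 k \frac{1}{2 l} = \frac{k}{l}$)
$P{\left(M,n \right)} = -6 - 3 i \sqrt{3}$
$P{\left(r{\left(3,-5 \right)},3 \right)} 174 = \left(-6 - 3 i \sqrt{3}\right) 174 = -1044 - 522 i \sqrt{3}$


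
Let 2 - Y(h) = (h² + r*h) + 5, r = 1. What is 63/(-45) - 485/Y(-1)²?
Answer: -2488/45 ≈ -55.289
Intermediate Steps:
Y(h) = -3 - h - h² (Y(h) = 2 - ((h² + 1*h) + 5) = 2 - ((h² + h) + 5) = 2 - ((h + h²) + 5) = 2 - (5 + h + h²) = 2 + (-5 - h - h²) = -3 - h - h²)
63/(-45) - 485/Y(-1)² = 63/(-45) - 485/(-3 - 1*(-1) - 1*(-1)²)² = 63*(-1/45) - 485/(-3 + 1 - 1*1)² = -7/5 - 485/(-3 + 1 - 1)² = -7/5 - 485/((-3)²) = -7/5 - 485/9 = -2488/45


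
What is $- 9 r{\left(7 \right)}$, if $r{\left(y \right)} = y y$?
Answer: $-441$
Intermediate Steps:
$r{\left(y \right)} = y^{2}$
$- 9 r{\left(7 \right)} = - 9 \cdot 7^{2} = \left(-9\right) 49 = -441$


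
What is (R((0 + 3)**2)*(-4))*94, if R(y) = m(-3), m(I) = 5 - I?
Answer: -3008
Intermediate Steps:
m(I) = 5 - I
R(y) = 8 (R(y) = 5 - 1*(-3) = 5 + 3 = 8)
(R((0 + 3)**2)*(-4))*94 = (8*(-4))*94 = -32*94 = -3008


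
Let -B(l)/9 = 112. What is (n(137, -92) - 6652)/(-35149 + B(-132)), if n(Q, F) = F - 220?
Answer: 6964/36157 ≈ 0.19260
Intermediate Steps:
B(l) = -1008 (B(l) = -9*112 = -1008)
n(Q, F) = -220 + F
(n(137, -92) - 6652)/(-35149 + B(-132)) = ((-220 - 92) - 6652)/(-35149 - 1008) = (-312 - 6652)/(-36157) = -6964*(-1/36157) = 6964/36157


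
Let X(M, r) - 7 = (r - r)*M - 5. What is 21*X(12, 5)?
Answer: 42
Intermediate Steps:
X(M, r) = 2 (X(M, r) = 7 + ((r - r)*M - 5) = 7 + (0*M - 5) = 7 + (0 - 5) = 7 - 5 = 2)
21*X(12, 5) = 21*2 = 42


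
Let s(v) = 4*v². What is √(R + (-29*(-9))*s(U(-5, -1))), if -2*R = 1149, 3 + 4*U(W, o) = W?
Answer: 49*√6/2 ≈ 60.013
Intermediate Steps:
U(W, o) = -¾ + W/4
R = -1149/2 (R = -½*1149 = -1149/2 ≈ -574.50)
√(R + (-29*(-9))*s(U(-5, -1))) = √(-1149/2 + (-29*(-9))*(4*(-¾ + (¼)*(-5))²)) = √(-1149/2 + 261*(4*(-¾ - 5/4)²)) = √(-1149/2 + 261*(4*(-2)²)) = √(-1149/2 + 261*(4*4)) = √(-1149/2 + 261*16) = √(-1149/2 + 4176) = √(7203/2) = 49*√6/2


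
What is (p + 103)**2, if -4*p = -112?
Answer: 17161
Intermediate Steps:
p = 28 (p = -1/4*(-112) = 28)
(p + 103)**2 = (28 + 103)**2 = 131**2 = 17161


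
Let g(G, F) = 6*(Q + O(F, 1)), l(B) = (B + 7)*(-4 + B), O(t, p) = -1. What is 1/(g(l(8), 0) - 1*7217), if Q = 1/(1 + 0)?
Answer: -1/7217 ≈ -0.00013856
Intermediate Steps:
Q = 1 (Q = 1/1 = 1)
l(B) = (-4 + B)*(7 + B) (l(B) = (7 + B)*(-4 + B) = (-4 + B)*(7 + B))
g(G, F) = 0 (g(G, F) = 6*(1 - 1) = 6*0 = 0)
1/(g(l(8), 0) - 1*7217) = 1/(0 - 1*7217) = 1/(0 - 7217) = 1/(-7217) = -1/7217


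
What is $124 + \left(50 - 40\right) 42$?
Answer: $544$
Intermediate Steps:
$124 + \left(50 - 40\right) 42 = 124 + 10 \cdot 42 = 124 + 420 = 544$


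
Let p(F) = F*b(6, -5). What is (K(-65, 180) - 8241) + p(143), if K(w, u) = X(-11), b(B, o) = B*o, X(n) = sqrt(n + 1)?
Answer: -12531 + I*sqrt(10) ≈ -12531.0 + 3.1623*I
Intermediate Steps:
X(n) = sqrt(1 + n)
K(w, u) = I*sqrt(10) (K(w, u) = sqrt(1 - 11) = sqrt(-10) = I*sqrt(10))
p(F) = -30*F (p(F) = F*(6*(-5)) = F*(-30) = -30*F)
(K(-65, 180) - 8241) + p(143) = (I*sqrt(10) - 8241) - 30*143 = (-8241 + I*sqrt(10)) - 4290 = -12531 + I*sqrt(10)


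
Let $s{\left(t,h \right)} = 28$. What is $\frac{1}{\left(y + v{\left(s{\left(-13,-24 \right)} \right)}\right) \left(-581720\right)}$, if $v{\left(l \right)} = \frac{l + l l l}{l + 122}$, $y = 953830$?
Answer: $- \frac{3}{1664841686912} \approx -1.802 \cdot 10^{-12}$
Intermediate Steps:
$v{\left(l \right)} = \frac{l + l^{3}}{122 + l}$ ($v{\left(l \right)} = \frac{l + l^{2} l}{122 + l} = \frac{l + l^{3}}{122 + l}$)
$\frac{1}{\left(y + v{\left(s{\left(-13,-24 \right)} \right)}\right) \left(-581720\right)} = \frac{1}{\left(953830 + \frac{28 + 28^{3}}{122 + 28}\right) \left(-581720\right)} = \frac{1}{953830 + \frac{28 + 21952}{150}} \left(- \frac{1}{581720}\right) = \frac{1}{953830 + \frac{1}{150} \cdot 21980} \left(- \frac{1}{581720}\right) = \frac{1}{953830 + \frac{2198}{15}} \left(- \frac{1}{581720}\right) = \frac{1}{\frac{14309648}{15}} \left(- \frac{1}{581720}\right) = \frac{15}{14309648} \left(- \frac{1}{581720}\right) = - \frac{3}{1664841686912}$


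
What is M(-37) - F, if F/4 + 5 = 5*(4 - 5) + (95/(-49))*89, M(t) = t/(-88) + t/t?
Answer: 3154765/4312 ≈ 731.63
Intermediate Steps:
M(t) = 1 - t/88 (M(t) = t*(-1/88) + 1 = -t/88 + 1 = 1 - t/88)
F = -35780/49 (F = -20 + 4*(5*(4 - 5) + (95/(-49))*89) = -20 + 4*(5*(-1) + (95*(-1/49))*89) = -20 + 4*(-5 - 95/49*89) = -20 + 4*(-5 - 8455/49) = -20 + 4*(-8700/49) = -20 - 34800/49 = -35780/49 ≈ -730.20)
M(-37) - F = (1 - 1/88*(-37)) - 1*(-35780/49) = (1 + 37/88) + 35780/49 = 125/88 + 35780/49 = 3154765/4312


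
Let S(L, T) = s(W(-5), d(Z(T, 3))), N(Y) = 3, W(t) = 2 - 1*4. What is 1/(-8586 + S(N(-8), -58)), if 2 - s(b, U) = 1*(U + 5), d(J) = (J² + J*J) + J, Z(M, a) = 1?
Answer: -1/8592 ≈ -0.00011639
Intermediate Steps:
W(t) = -2 (W(t) = 2 - 4 = -2)
d(J) = J + 2*J² (d(J) = (J² + J²) + J = 2*J² + J = J + 2*J²)
s(b, U) = -3 - U (s(b, U) = 2 - (U + 5) = 2 - (5 + U) = 2 + (-5 - U) = -3 - U)
S(L, T) = -6 (S(L, T) = -3 - (1 + 2*1) = -3 - (1 + 2) = -3 - 3 = -6)
1/(-8586 + S(N(-8), -58)) = 1/(-8586 - 6) = 1/(-8592) = -1/8592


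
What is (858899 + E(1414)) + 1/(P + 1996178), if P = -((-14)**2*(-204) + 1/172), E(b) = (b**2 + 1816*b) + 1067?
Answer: 1900708337395690/350219863 ≈ 5.4272e+6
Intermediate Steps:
E(b) = 1067 + b**2 + 1816*b
P = 6877247/172 (P = -(196*(-204) + 1/172) = -(-39984 + 1/172) = -1*(-6877247/172) = 6877247/172 ≈ 39984.)
(858899 + E(1414)) + 1/(P + 1996178) = (858899 + (1067 + 1414**2 + 1816*1414)) + 1/(6877247/172 + 1996178) = (858899 + (1067 + 1999396 + 2567824)) + 1/(350219863/172) = (858899 + 4568287) + 172/350219863 = 5427186 + 172/350219863 = 1900708337395690/350219863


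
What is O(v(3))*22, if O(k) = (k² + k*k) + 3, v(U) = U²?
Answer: 3630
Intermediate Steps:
O(k) = 3 + 2*k² (O(k) = (k² + k²) + 3 = 2*k² + 3 = 3 + 2*k²)
O(v(3))*22 = (3 + 2*(3²)²)*22 = (3 + 2*9²)*22 = (3 + 2*81)*22 = (3 + 162)*22 = 165*22 = 3630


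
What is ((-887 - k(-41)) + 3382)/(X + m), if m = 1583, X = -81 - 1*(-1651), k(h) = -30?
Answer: 2525/3153 ≈ 0.80082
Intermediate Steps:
X = 1570 (X = -81 + 1651 = 1570)
((-887 - k(-41)) + 3382)/(X + m) = ((-887 - 1*(-30)) + 3382)/(1570 + 1583) = ((-887 + 30) + 3382)/3153 = (-857 + 3382)*(1/3153) = 2525*(1/3153) = 2525/3153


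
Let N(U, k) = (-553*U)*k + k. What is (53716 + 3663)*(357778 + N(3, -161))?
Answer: 35845579364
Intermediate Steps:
N(U, k) = k - 553*U*k (N(U, k) = -553*U*k + k = k - 553*U*k)
(53716 + 3663)*(357778 + N(3, -161)) = (53716 + 3663)*(357778 - 161*(1 - 553*3)) = 57379*(357778 - 161*(1 - 1659)) = 57379*(357778 - 161*(-1658)) = 57379*(357778 + 266938) = 57379*624716 = 35845579364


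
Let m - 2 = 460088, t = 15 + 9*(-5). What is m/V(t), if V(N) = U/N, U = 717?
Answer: -4600900/239 ≈ -19251.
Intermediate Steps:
t = -30 (t = 15 - 45 = -30)
V(N) = 717/N
m = 460090 (m = 2 + 460088 = 460090)
m/V(t) = 460090/((717/(-30))) = 460090/((717*(-1/30))) = 460090/(-239/10) = 460090*(-10/239) = -4600900/239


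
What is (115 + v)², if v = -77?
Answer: 1444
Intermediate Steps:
(115 + v)² = (115 - 77)² = 38² = 1444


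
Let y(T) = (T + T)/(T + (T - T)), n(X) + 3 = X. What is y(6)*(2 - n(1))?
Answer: 8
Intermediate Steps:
n(X) = -3 + X
y(T) = 2 (y(T) = (2*T)/(T + 0) = (2*T)/T = 2)
y(6)*(2 - n(1)) = 2*(2 - (-3 + 1)) = 2*(2 - 1*(-2)) = 2*(2 + 2) = 2*4 = 8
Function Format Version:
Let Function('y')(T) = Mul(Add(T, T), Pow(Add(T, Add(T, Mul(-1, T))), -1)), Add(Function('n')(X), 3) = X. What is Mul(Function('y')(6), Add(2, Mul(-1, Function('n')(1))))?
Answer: 8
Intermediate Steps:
Function('n')(X) = Add(-3, X)
Function('y')(T) = 2 (Function('y')(T) = Mul(Mul(2, T), Pow(Add(T, 0), -1)) = Mul(Mul(2, T), Pow(T, -1)) = 2)
Mul(Function('y')(6), Add(2, Mul(-1, Function('n')(1)))) = Mul(2, Add(2, Mul(-1, Add(-3, 1)))) = Mul(2, Add(2, Mul(-1, -2))) = Mul(2, Add(2, 2)) = Mul(2, 4) = 8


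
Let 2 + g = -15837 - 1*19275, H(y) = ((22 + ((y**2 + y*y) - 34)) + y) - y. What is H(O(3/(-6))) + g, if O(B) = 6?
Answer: -35054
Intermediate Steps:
H(y) = -12 + 2*y**2 (H(y) = ((22 + ((y**2 + y**2) - 34)) + y) - y = ((22 + (2*y**2 - 34)) + y) - y = ((22 + (-34 + 2*y**2)) + y) - y = ((-12 + 2*y**2) + y) - y = (-12 + y + 2*y**2) - y = -12 + 2*y**2)
g = -35114 (g = -2 + (-15837 - 1*19275) = -2 + (-15837 - 19275) = -2 - 35112 = -35114)
H(O(3/(-6))) + g = (-12 + 2*6**2) - 35114 = (-12 + 2*36) - 35114 = (-12 + 72) - 35114 = 60 - 35114 = -35054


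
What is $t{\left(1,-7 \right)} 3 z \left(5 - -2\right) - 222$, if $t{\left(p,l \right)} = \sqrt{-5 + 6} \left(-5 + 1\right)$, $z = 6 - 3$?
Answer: $-474$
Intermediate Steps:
$z = 3$ ($z = 6 - 3 = 3$)
$t{\left(p,l \right)} = -4$ ($t{\left(p,l \right)} = \sqrt{1} \left(-4\right) = 1 \left(-4\right) = -4$)
$t{\left(1,-7 \right)} 3 z \left(5 - -2\right) - 222 = - 4 \cdot 3 \cdot 3 \left(5 - -2\right) - 222 = - 4 \cdot 9 \left(5 + 2\right) - 222 = - 4 \cdot 9 \cdot 7 - 222 = \left(-4\right) 63 - 222 = -252 - 222 = -474$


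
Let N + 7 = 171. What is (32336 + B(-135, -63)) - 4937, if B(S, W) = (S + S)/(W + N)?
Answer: 2767029/101 ≈ 27396.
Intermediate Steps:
N = 164 (N = -7 + 171 = 164)
B(S, W) = 2*S/(164 + W) (B(S, W) = (S + S)/(W + 164) = (2*S)/(164 + W) = 2*S/(164 + W))
(32336 + B(-135, -63)) - 4937 = (32336 + 2*(-135)/(164 - 63)) - 4937 = (32336 + 2*(-135)/101) - 4937 = (32336 + 2*(-135)*(1/101)) - 4937 = (32336 - 270/101) - 4937 = 3265666/101 - 4937 = 2767029/101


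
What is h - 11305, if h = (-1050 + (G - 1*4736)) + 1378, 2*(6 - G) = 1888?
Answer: -16651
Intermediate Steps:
G = -938 (G = 6 - 1/2*1888 = 6 - 944 = -938)
h = -5346 (h = (-1050 + (-938 - 1*4736)) + 1378 = (-1050 + (-938 - 4736)) + 1378 = (-1050 - 5674) + 1378 = -6724 + 1378 = -5346)
h - 11305 = -5346 - 11305 = -16651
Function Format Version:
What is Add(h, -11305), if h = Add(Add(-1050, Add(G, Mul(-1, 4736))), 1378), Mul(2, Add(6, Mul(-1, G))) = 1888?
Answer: -16651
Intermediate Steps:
G = -938 (G = Add(6, Mul(Rational(-1, 2), 1888)) = Add(6, -944) = -938)
h = -5346 (h = Add(Add(-1050, Add(-938, Mul(-1, 4736))), 1378) = Add(Add(-1050, Add(-938, -4736)), 1378) = Add(Add(-1050, -5674), 1378) = Add(-6724, 1378) = -5346)
Add(h, -11305) = Add(-5346, -11305) = -16651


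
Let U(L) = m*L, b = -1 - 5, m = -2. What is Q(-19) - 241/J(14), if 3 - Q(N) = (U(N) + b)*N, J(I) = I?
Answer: 8313/14 ≈ 593.79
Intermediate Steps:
b = -6
U(L) = -2*L
Q(N) = 3 - N*(-6 - 2*N) (Q(N) = 3 - (-2*N - 6)*N = 3 - (-6 - 2*N)*N = 3 - N*(-6 - 2*N))
Q(-19) - 241/J(14) = (3 + 2*(-19)² + 6*(-19)) - 241/14 = (3 + 2*361 - 114) - 241/14 = (3 + 722 - 114) - 1*241/14 = 611 - 241/14 = 8313/14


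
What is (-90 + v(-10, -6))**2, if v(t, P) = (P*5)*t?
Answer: 44100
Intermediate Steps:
v(t, P) = 5*P*t (v(t, P) = (5*P)*t = 5*P*t)
(-90 + v(-10, -6))**2 = (-90 + 5*(-6)*(-10))**2 = (-90 + 300)**2 = 210**2 = 44100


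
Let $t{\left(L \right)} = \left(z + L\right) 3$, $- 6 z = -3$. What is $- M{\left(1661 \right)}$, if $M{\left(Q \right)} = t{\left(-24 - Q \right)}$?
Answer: $\frac{10107}{2} \approx 5053.5$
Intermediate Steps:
$z = \frac{1}{2}$ ($z = \left(- \frac{1}{6}\right) \left(-3\right) = \frac{1}{2} \approx 0.5$)
$t{\left(L \right)} = \frac{3}{2} + 3 L$ ($t{\left(L \right)} = \left(\frac{1}{2} + L\right) 3 = \frac{3}{2} + 3 L$)
$M{\left(Q \right)} = - \frac{141}{2} - 3 Q$ ($M{\left(Q \right)} = \frac{3}{2} + 3 \left(-24 - Q\right) = \frac{3}{2} - \left(72 + 3 Q\right) = - \frac{141}{2} - 3 Q$)
$- M{\left(1661 \right)} = - (- \frac{141}{2} - 4983) = \left(-1\right) \left(- \frac{10107}{2}\right) = \frac{10107}{2}$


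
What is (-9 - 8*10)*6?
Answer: -534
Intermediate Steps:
(-9 - 8*10)*6 = (-9 - 80)*6 = -89*6 = -534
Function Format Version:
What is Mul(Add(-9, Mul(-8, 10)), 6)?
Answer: -534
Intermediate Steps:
Mul(Add(-9, Mul(-8, 10)), 6) = Mul(Add(-9, -80), 6) = Mul(-89, 6) = -534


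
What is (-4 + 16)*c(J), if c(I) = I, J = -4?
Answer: -48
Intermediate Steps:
(-4 + 16)*c(J) = (-4 + 16)*(-4) = 12*(-4) = -48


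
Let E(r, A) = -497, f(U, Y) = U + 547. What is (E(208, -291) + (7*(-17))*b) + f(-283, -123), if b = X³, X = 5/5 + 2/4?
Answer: -5077/8 ≈ -634.63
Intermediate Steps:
f(U, Y) = 547 + U
X = 3/2 (X = 5*(⅕) + 2*(¼) = 1 + ½ = 3/2 ≈ 1.5000)
b = 27/8 (b = (3/2)³ = 27/8 ≈ 3.3750)
(E(208, -291) + (7*(-17))*b) + f(-283, -123) = (-497 + (7*(-17))*(27/8)) + (547 - 283) = (-497 - 119*27/8) + 264 = (-497 - 3213/8) + 264 = -7189/8 + 264 = -5077/8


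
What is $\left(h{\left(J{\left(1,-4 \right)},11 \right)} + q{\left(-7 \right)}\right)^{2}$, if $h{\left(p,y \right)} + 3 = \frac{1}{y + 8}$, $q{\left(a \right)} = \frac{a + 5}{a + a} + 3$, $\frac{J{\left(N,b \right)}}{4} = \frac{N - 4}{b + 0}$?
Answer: $\frac{676}{17689} \approx 0.038216$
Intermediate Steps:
$J{\left(N,b \right)} = \frac{4 \left(-4 + N\right)}{b}$ ($J{\left(N,b \right)} = 4 \frac{N - 4}{b + 0} = 4 \frac{-4 + N}{b} = \frac{4 \left(-4 + N\right)}{b}$)
$q{\left(a \right)} = 3 + \frac{5 + a}{2 a}$ ($q{\left(a \right)} = \frac{5 + a}{2 a} + 3 = 3 + \frac{5 + a}{2 a}$)
$h{\left(p,y \right)} = -3 + \frac{1}{8 + y}$ ($h{\left(p,y \right)} = -3 + \frac{1}{y + 8} = -3 + \frac{1}{8 + y}$)
$\left(h{\left(J{\left(1,-4 \right)},11 \right)} + q{\left(-7 \right)}\right)^{2} = \left(\frac{-23 - 33}{8 + 11} + \frac{5 + 7 \left(-7\right)}{2 \left(-7\right)}\right)^{2} = \left(\frac{-23 - 33}{19} + \frac{1}{2} \left(- \frac{1}{7}\right) \left(5 - 49\right)\right)^{2} = \left(\frac{1}{19} \left(-56\right) + \frac{1}{2} \left(- \frac{1}{7}\right) \left(-44\right)\right)^{2} = \left(- \frac{56}{19} + \frac{22}{7}\right)^{2} = \left(\frac{26}{133}\right)^{2} = \frac{676}{17689}$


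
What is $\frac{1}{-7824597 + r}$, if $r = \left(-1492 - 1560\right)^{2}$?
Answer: $\frac{1}{1490107} \approx 6.7109 \cdot 10^{-7}$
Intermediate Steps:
$r = 9314704$ ($r = \left(-3052\right)^{2} = 9314704$)
$\frac{1}{-7824597 + r} = \frac{1}{-7824597 + 9314704} = \frac{1}{1490107}$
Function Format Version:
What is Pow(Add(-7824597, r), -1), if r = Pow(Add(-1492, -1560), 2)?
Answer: Rational(1, 1490107) ≈ 6.7109e-7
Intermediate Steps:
r = 9314704 (r = Pow(-3052, 2) = 9314704)
Pow(Add(-7824597, r), -1) = Pow(Add(-7824597, 9314704), -1) = Pow(1490107, -1) = Rational(1, 1490107)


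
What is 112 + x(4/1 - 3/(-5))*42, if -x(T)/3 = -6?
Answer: 868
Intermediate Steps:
x(T) = 18 (x(T) = -3*(-6) = 18)
112 + x(4/1 - 3/(-5))*42 = 112 + 18*42 = 112 + 756 = 868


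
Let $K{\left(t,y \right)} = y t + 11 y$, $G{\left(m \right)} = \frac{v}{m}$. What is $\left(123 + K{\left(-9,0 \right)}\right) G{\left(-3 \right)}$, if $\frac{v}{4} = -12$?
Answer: $1968$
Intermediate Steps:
$v = -48$ ($v = 4 \left(-12\right) = -48$)
$G{\left(m \right)} = - \frac{48}{m}$
$K{\left(t,y \right)} = 11 y + t y$ ($K{\left(t,y \right)} = t y + 11 y = 11 y + t y$)
$\left(123 + K{\left(-9,0 \right)}\right) G{\left(-3 \right)} = \left(123 + 0 \left(11 - 9\right)\right) \left(- \frac{48}{-3}\right) = \left(123 + 0 \cdot 2\right) \left(\left(-48\right) \left(- \frac{1}{3}\right)\right) = \left(123 + 0\right) 16 = 123 \cdot 16 = 1968$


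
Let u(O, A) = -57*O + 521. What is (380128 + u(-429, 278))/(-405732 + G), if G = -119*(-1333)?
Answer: -405102/247105 ≈ -1.6394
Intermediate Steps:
G = 158627
u(O, A) = 521 - 57*O
(380128 + u(-429, 278))/(-405732 + G) = (380128 + (521 - 57*(-429)))/(-405732 + 158627) = (380128 + (521 + 24453))/(-247105) = (380128 + 24974)*(-1/247105) = 405102*(-1/247105) = -405102/247105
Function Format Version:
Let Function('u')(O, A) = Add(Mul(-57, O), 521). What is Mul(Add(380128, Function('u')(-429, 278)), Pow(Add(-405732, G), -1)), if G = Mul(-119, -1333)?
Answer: Rational(-405102, 247105) ≈ -1.6394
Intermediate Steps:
G = 158627
Function('u')(O, A) = Add(521, Mul(-57, O))
Mul(Add(380128, Function('u')(-429, 278)), Pow(Add(-405732, G), -1)) = Mul(Add(380128, Add(521, Mul(-57, -429))), Pow(Add(-405732, 158627), -1)) = Mul(Add(380128, Add(521, 24453)), Pow(-247105, -1)) = Mul(Add(380128, 24974), Rational(-1, 247105)) = Mul(405102, Rational(-1, 247105)) = Rational(-405102, 247105)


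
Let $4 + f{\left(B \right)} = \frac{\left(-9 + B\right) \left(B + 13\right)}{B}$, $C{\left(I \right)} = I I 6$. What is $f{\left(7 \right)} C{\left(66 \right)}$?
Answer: $- \frac{1777248}{7} \approx -2.5389 \cdot 10^{5}$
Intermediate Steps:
$C{\left(I \right)} = 6 I^{2}$ ($C{\left(I \right)} = I^{2} \cdot 6 = 6 I^{2}$)
$f{\left(B \right)} = -4 + \frac{\left(-9 + B\right) \left(13 + B\right)}{B}$ ($f{\left(B \right)} = -4 + \frac{\left(-9 + B\right) \left(B + 13\right)}{B} = -4 + \frac{\left(-9 + B\right) \left(13 + B\right)}{B}$)
$f{\left(7 \right)} C{\left(66 \right)} = \left(7 - \frac{117}{7}\right) 6 \cdot 66^{2} = \left(7 - \frac{117}{7}\right) 6 \cdot 4356 = \left(7 - \frac{117}{7}\right) 26136 = \left(- \frac{68}{7}\right) 26136 = - \frac{1777248}{7}$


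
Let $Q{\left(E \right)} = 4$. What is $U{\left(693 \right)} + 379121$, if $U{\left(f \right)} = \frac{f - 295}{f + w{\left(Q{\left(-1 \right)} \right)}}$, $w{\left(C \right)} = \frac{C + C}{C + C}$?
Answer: $\frac{131555186}{347} \approx 3.7912 \cdot 10^{5}$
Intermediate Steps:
$w{\left(C \right)} = 1$ ($w{\left(C \right)} = \frac{2 C}{2 C} = 2 C \frac{1}{2 C} = 1$)
$U{\left(f \right)} = \frac{-295 + f}{1 + f}$ ($U{\left(f \right)} = \frac{f - 295}{f + 1} = \frac{-295 + f}{1 + f}$)
$U{\left(693 \right)} + 379121 = \frac{-295 + 693}{1 + 693} + 379121 = \frac{1}{694} \cdot 398 + 379121 = \frac{199}{347} + 379121 = \frac{131555186}{347}$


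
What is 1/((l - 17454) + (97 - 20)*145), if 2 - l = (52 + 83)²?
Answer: -1/24512 ≈ -4.0796e-5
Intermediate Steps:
l = -18223 (l = 2 - (52 + 83)² = 2 - 1*135² = 2 - 1*18225 = 2 - 18225 = -18223)
1/((l - 17454) + (97 - 20)*145) = 1/((-18223 - 17454) + (97 - 20)*145) = 1/(-35677 + 77*145) = 1/(-35677 + 11165) = 1/(-24512) = -1/24512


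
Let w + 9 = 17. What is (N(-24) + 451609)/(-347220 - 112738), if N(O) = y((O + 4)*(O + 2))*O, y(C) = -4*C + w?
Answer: -493657/459958 ≈ -1.0733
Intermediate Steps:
w = 8 (w = -9 + 17 = 8)
y(C) = 8 - 4*C (y(C) = -4*C + 8 = 8 - 4*C)
N(O) = O*(8 - 4*(2 + O)*(4 + O)) (N(O) = (8 - 4*(O + 4)*(O + 2))*O = (8 - 4*(4 + O)*(2 + O))*O = (8 - 4*(2 + O)*(4 + O))*O = O*(8 - 4*(2 + O)*(4 + O)))
(N(-24) + 451609)/(-347220 - 112738) = (-4*(-24)*(6 + (-24)² + 6*(-24)) + 451609)/(-347220 - 112738) = (-4*(-24)*(6 + 576 - 144) + 451609)/(-459958) = (-4*(-24)*438 + 451609)*(-1/459958) = (42048 + 451609)*(-1/459958) = 493657*(-1/459958) = -493657/459958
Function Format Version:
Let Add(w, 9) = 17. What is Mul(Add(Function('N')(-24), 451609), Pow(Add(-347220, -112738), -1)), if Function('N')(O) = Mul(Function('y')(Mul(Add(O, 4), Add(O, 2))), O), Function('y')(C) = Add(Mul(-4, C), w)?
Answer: Rational(-493657, 459958) ≈ -1.0733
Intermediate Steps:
w = 8 (w = Add(-9, 17) = 8)
Function('y')(C) = Add(8, Mul(-4, C)) (Function('y')(C) = Add(Mul(-4, C), 8) = Add(8, Mul(-4, C)))
Function('N')(O) = Mul(O, Add(8, Mul(-4, Add(2, O), Add(4, O)))) (Function('N')(O) = Mul(Add(8, Mul(-4, Mul(Add(O, 4), Add(O, 2)))), O) = Mul(Add(8, Mul(-4, Mul(Add(4, O), Add(2, O)))), O) = Mul(Add(8, Mul(-4, Mul(Add(2, O), Add(4, O)))), O) = Mul(Add(8, Mul(-4, Add(2, O), Add(4, O))), O) = Mul(O, Add(8, Mul(-4, Add(2, O), Add(4, O)))))
Mul(Add(Function('N')(-24), 451609), Pow(Add(-347220, -112738), -1)) = Mul(Add(Mul(-4, -24, Add(6, Pow(-24, 2), Mul(6, -24))), 451609), Pow(Add(-347220, -112738), -1)) = Mul(Add(Mul(-4, -24, Add(6, 576, -144)), 451609), Pow(-459958, -1)) = Mul(Add(Mul(-4, -24, 438), 451609), Rational(-1, 459958)) = Mul(Add(42048, 451609), Rational(-1, 459958)) = Mul(493657, Rational(-1, 459958)) = Rational(-493657, 459958)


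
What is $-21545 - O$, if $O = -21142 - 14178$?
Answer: $13775$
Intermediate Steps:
$O = -35320$ ($O = -21142 - 14178 = -35320$)
$-21545 - O = -21545 - -35320 = -21545 + 35320 = 13775$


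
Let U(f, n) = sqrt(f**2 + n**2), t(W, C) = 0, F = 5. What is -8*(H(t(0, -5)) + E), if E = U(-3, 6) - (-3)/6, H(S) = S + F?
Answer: -44 - 24*sqrt(5) ≈ -97.666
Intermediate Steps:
H(S) = 5 + S (H(S) = S + 5 = 5 + S)
E = 1/2 + 3*sqrt(5) (E = sqrt((-3)**2 + 6**2) - (-3)/6 = sqrt(9 + 36) - (-3)/6 = sqrt(45) - 1*(-1/2) = 3*sqrt(5) + 1/2 = 1/2 + 3*sqrt(5) ≈ 7.2082)
-8*(H(t(0, -5)) + E) = -8*((5 + 0) + (1/2 + 3*sqrt(5))) = -8*(5 + (1/2 + 3*sqrt(5))) = -8*(11/2 + 3*sqrt(5)) = -44 - 24*sqrt(5)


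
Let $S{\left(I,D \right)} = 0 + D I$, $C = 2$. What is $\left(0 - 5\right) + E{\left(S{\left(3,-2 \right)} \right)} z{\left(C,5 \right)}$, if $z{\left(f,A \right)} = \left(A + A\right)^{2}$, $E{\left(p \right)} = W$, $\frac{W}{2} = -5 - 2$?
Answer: $-1405$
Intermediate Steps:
$W = -14$ ($W = 2 \left(-5 - 2\right) = 2 \left(-7\right) = -14$)
$S{\left(I,D \right)} = D I$
$E{\left(p \right)} = -14$
$z{\left(f,A \right)} = 4 A^{2}$ ($z{\left(f,A \right)} = \left(2 A\right)^{2} = 4 A^{2}$)
$\left(0 - 5\right) + E{\left(S{\left(3,-2 \right)} \right)} z{\left(C,5 \right)} = \left(0 - 5\right) - 14 \cdot 4 \cdot 5^{2} = \left(0 - 5\right) - 14 \cdot 4 \cdot 25 = -5 - 1400 = -1405$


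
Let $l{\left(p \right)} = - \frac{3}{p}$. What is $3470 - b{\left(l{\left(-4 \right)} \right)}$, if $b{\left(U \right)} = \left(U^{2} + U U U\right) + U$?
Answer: $\frac{221969}{64} \approx 3468.3$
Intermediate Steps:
$b{\left(U \right)} = U + U^{2} + U^{3}$ ($b{\left(U \right)} = \left(U^{2} + U^{2} U\right) + U = \left(U^{2} + U^{3}\right) + U = U + U^{2} + U^{3}$)
$3470 - b{\left(l{\left(-4 \right)} \right)} = 3470 - - \frac{3}{-4} \left(1 - \frac{3}{-4} + \left(- \frac{3}{-4}\right)^{2}\right) = 3470 - \left(-3\right) \left(- \frac{1}{4}\right) \left(1 - - \frac{3}{4} + \left(\left(-3\right) \left(- \frac{1}{4}\right)\right)^{2}\right) = 3470 - \frac{3 \left(1 + \frac{3}{4} + \left(\frac{3}{4}\right)^{2}\right)}{4} = 3470 - \frac{3 \left(1 + \frac{3}{4} + \frac{9}{16}\right)}{4} = 3470 - \frac{3}{4} \cdot \frac{37}{16} = 3470 - \frac{111}{64} = \frac{221969}{64}$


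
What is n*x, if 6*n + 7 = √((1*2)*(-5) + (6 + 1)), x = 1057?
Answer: -7399/6 + 1057*I*√3/6 ≈ -1233.2 + 305.13*I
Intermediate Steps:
n = -7/6 + I*√3/6 (n = -7/6 + √((1*2)*(-5) + (6 + 1))/6 = -7/6 + √(2*(-5) + 7)/6 = -7/6 + √(-10 + 7)/6 = -7/6 + √(-3)/6 = -7/6 + (I*√3)/6 = -7/6 + I*√3/6 ≈ -1.1667 + 0.28868*I)
n*x = (-7/6 + I*√3/6)*1057 = -7399/6 + 1057*I*√3/6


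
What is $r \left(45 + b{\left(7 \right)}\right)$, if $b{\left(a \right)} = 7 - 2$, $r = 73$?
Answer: $3650$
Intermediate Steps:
$b{\left(a \right)} = 5$
$r \left(45 + b{\left(7 \right)}\right) = 73 \left(45 + 5\right) = 73 \cdot 50 = 3650$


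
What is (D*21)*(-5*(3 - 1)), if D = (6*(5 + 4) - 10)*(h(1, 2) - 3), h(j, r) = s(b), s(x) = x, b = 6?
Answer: -27720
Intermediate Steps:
h(j, r) = 6
D = 132 (D = (6*(5 + 4) - 10)*(6 - 3) = (6*9 - 10)*3 = (54 - 10)*3 = 44*3 = 132)
(D*21)*(-5*(3 - 1)) = (132*21)*(-5*(3 - 1)) = 2772*(-5*2) = 2772*(-10) = -27720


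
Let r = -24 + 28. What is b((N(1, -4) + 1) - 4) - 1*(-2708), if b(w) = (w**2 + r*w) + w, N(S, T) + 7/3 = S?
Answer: 24346/9 ≈ 2705.1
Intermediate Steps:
r = 4
N(S, T) = -7/3 + S
b(w) = w**2 + 5*w (b(w) = (w**2 + 4*w) + w = w**2 + 5*w)
b((N(1, -4) + 1) - 4) - 1*(-2708) = (((-7/3 + 1) + 1) - 4)*(5 + (((-7/3 + 1) + 1) - 4)) - 1*(-2708) = ((-4/3 + 1) - 4)*(5 + ((-4/3 + 1) - 4)) + 2708 = (-1/3 - 4)*(5 + (-1/3 - 4)) + 2708 = -13*(5 - 13/3)/3 + 2708 = -13/3*2/3 + 2708 = -26/9 + 2708 = 24346/9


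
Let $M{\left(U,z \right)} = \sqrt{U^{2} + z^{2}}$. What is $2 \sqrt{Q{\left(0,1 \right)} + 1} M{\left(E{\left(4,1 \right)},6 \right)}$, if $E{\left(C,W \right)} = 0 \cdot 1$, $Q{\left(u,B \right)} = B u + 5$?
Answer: $12 \sqrt{6} \approx 29.394$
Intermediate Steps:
$Q{\left(u,B \right)} = 5 + B u$
$E{\left(C,W \right)} = 0$
$2 \sqrt{Q{\left(0,1 \right)} + 1} M{\left(E{\left(4,1 \right)},6 \right)} = 2 \sqrt{\left(5 + 1 \cdot 0\right) + 1} \sqrt{0^{2} + 6^{2}} = 2 \sqrt{\left(5 + 0\right) + 1} \sqrt{0 + 36} = 2 \sqrt{5 + 1} \sqrt{36} = 2 \sqrt{6} \cdot 6 = 12 \sqrt{6}$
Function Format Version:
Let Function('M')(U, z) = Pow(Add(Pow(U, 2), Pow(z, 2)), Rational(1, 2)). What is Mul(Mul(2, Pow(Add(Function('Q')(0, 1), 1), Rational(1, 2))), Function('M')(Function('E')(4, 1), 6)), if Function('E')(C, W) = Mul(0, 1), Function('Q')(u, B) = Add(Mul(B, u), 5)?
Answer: Mul(12, Pow(6, Rational(1, 2))) ≈ 29.394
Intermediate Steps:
Function('Q')(u, B) = Add(5, Mul(B, u))
Function('E')(C, W) = 0
Mul(Mul(2, Pow(Add(Function('Q')(0, 1), 1), Rational(1, 2))), Function('M')(Function('E')(4, 1), 6)) = Mul(Mul(2, Pow(Add(Add(5, Mul(1, 0)), 1), Rational(1, 2))), Pow(Add(Pow(0, 2), Pow(6, 2)), Rational(1, 2))) = Mul(Mul(2, Pow(Add(Add(5, 0), 1), Rational(1, 2))), Pow(Add(0, 36), Rational(1, 2))) = Mul(Mul(2, Pow(Add(5, 1), Rational(1, 2))), Pow(36, Rational(1, 2))) = Mul(Mul(2, Pow(6, Rational(1, 2))), 6) = Mul(12, Pow(6, Rational(1, 2)))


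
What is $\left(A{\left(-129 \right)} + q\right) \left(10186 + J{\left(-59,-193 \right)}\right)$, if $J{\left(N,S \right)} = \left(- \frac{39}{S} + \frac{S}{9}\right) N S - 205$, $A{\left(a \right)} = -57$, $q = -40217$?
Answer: $\frac{84057999922}{9} \approx 9.3398 \cdot 10^{9}$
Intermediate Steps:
$J{\left(N,S \right)} = -205 + N S \left(- \frac{39}{S} + \frac{S}{9}\right)$ ($J{\left(N,S \right)} = \left(- \frac{39}{S} + S \frac{1}{9}\right) N S - 205 = \left(- \frac{39}{S} + \frac{S}{9}\right) N S - 205 = N \left(- \frac{39}{S} + \frac{S}{9}\right) S - 205 = N S \left(- \frac{39}{S} + \frac{S}{9}\right) - 205 = -205 + N S \left(- \frac{39}{S} + \frac{S}{9}\right)$)
$\left(A{\left(-129 \right)} + q\right) \left(10186 + J{\left(-59,-193 \right)}\right) = \left(-57 - 40217\right) \left(10186 - \left(-2096 + \frac{2197691}{9}\right)\right) = - 40274 \left(10186 + \left(-205 + 2301 + \frac{1}{9} \left(-59\right) 37249\right)\right) = - 40274 \left(10186 - \frac{2178827}{9}\right) = \left(-40274\right) \left(- \frac{2087153}{9}\right) = \frac{84057999922}{9}$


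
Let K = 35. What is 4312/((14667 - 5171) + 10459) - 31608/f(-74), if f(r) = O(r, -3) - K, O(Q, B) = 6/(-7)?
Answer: 4416245792/5008705 ≈ 881.71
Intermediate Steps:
O(Q, B) = -6/7 (O(Q, B) = 6*(-1/7) = -6/7)
f(r) = -251/7 (f(r) = -6/7 - 1*35 = -6/7 - 35 = -251/7)
4312/((14667 - 5171) + 10459) - 31608/f(-74) = 4312/((14667 - 5171) + 10459) - 31608/(-251/7) = 4312/(9496 + 10459) - 31608*(-7/251) = 4312/19955 + 221256/251 = 4416245792/5008705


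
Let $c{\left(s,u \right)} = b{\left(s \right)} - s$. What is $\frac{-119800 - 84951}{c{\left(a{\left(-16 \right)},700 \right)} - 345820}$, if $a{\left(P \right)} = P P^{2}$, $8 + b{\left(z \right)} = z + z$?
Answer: $\frac{204751}{349924} \approx 0.58513$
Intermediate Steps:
$b{\left(z \right)} = -8 + 2 z$ ($b{\left(z \right)} = -8 + \left(z + z\right) = -8 + 2 z$)
$a{\left(P \right)} = P^{3}$
$c{\left(s,u \right)} = -8 + s$ ($c{\left(s,u \right)} = \left(-8 + 2 s\right) - s = -8 + s$)
$\frac{-119800 - 84951}{c{\left(a{\left(-16 \right)},700 \right)} - 345820} = \frac{-119800 - 84951}{\left(-8 + \left(-16\right)^{3}\right) - 345820} = - \frac{204751}{\left(-8 - 4096\right) - 345820} = - \frac{204751}{-4104 - 345820} = - \frac{204751}{-349924} = \left(-204751\right) \left(- \frac{1}{349924}\right) = \frac{204751}{349924}$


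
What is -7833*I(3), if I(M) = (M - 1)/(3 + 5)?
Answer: -7833/4 ≈ -1958.3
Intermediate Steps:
I(M) = -⅛ + M/8 (I(M) = (-1 + M)/8 = (-1 + M)*(⅛) = -⅛ + M/8)
-7833*I(3) = -7833*(-⅛ + (⅛)*3) = -7833*(-⅛ + 3/8) = -7833*¼ = -7833/4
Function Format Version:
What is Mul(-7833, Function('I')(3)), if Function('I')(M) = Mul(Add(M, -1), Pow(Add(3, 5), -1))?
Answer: Rational(-7833, 4) ≈ -1958.3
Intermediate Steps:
Function('I')(M) = Add(Rational(-1, 8), Mul(Rational(1, 8), M)) (Function('I')(M) = Mul(Add(-1, M), Pow(8, -1)) = Mul(Add(-1, M), Rational(1, 8)) = Add(Rational(-1, 8), Mul(Rational(1, 8), M)))
Mul(-7833, Function('I')(3)) = Mul(-7833, Add(Rational(-1, 8), Mul(Rational(1, 8), 3))) = Mul(-7833, Add(Rational(-1, 8), Rational(3, 8))) = Mul(-7833, Rational(1, 4)) = Rational(-7833, 4)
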